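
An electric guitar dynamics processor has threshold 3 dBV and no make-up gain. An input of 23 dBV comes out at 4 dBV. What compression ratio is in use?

20:1

Input overshoot = 23 − 3 = 20 dB; output overshoot = 4 − 3 = 1 dB.
Ratio = 20 / 1 = 20.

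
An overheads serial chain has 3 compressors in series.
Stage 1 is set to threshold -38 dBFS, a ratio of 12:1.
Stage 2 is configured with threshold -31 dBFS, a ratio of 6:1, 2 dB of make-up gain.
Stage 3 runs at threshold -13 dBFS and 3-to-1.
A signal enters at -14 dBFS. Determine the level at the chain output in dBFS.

Stage 1: 24 dB above -38 dBFS, reduced 12:1 to 2 dB above → -36 dBFS.
Stage 2: below threshold (-36 ≤ -31); passes unchanged; make-up brings it to -34 dBFS.
Stage 3: -34 dBFS is at or below the -13 dBFS threshold — no compression; output -34 dBFS.

-34 dBFS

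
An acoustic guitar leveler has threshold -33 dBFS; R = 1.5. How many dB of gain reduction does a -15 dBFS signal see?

-15 dBFS exceeds the threshold by 18 dB.
After 1.5:1 compression the overshoot becomes 18/1.5 = 12 dB.
Gain reduction = 18 − 12 = 6 dB.

6 dB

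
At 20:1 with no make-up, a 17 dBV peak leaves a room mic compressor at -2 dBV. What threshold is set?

Input is 20 dB above T (since output overshoot × R = input overshoot: (-2 − T)·20 = 17 − T gives T = -3 dBV).
Check: -3 + (17 − (-3))/20 = -3 + 1 = -2 dBV. ✓

-3 dBV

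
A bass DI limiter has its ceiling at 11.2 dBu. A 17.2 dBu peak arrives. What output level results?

The limiter clamps the peak to its 11.2 dBu ceiling.

11.2 dBu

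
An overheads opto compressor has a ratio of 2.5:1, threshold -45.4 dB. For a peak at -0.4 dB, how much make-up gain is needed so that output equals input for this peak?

27 dB

The peak compresses to -45.4 + 45/2.5 = -27.4 dB.
To reach -0.4 dB requires -0.4 − (-27.4) = 27 dB of make-up.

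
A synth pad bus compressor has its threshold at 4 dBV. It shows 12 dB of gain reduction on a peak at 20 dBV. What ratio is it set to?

4:1

Input overshoot = 20 − 4 = 16 dB.
Output overshoot = 16 − 12 = 4 dB.
Ratio = input overshoot / output overshoot = 16 / 4 = 4.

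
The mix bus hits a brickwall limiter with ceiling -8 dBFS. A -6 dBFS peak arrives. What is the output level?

The limiter clamps the peak to its -8 dBFS ceiling.

-8 dBFS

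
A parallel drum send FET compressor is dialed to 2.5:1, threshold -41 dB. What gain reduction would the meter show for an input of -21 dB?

12 dB

The signal is 20 dB above threshold.
A 2.5:1 ratio leaves 8 dB of that excess.
So the signal is attenuated by 20 − 8 = 12 dB.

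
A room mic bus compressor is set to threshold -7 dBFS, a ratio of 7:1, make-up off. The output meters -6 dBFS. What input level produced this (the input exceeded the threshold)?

Post-compression overshoot = -6 − (-7) = 1 dB.
Undo the ratio: input overshoot = 1 × 7 = 7 dB, giving input = 0 dBFS.

0 dBFS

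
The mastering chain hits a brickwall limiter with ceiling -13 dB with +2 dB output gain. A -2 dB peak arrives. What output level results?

-11 dB

At ∞:1, everything above -13 dB is held at the ceiling.
Output gain then adds 2 dB: -13 + 2 = -11 dB.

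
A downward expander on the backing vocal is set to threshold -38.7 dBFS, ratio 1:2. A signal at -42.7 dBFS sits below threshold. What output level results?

-46.7 dBFS

The input is 4 dB below the -38.7 dBFS threshold.
A 1:2 expander multiplies undershoot by 2: 4 × 2 = 8 dB below threshold.
Output = -38.7 − 8 = -46.7 dBFS.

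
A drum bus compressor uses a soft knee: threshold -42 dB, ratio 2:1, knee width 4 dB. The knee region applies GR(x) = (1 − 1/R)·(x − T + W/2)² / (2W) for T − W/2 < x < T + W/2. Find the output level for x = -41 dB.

-41.5625 dB

x − T + W/2 = -41 − (-42) + 2 = 3.
GR = (1 − 1/2) × 3² / 8 = 0.5 × 9 / 8 = 0.5625 dB.
Output = -41 − 0.5625 = -41.5625 dB.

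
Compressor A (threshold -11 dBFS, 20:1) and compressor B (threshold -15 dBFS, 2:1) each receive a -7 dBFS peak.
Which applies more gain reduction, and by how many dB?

A: overshoot 4 dB → output overshoot 0.2 dB → GR 3.8 dB.
B: overshoot 8 dB → output overshoot 4 dB → GR 4 dB.
B reduces 0.2 dB more.

B, by 0.2 dB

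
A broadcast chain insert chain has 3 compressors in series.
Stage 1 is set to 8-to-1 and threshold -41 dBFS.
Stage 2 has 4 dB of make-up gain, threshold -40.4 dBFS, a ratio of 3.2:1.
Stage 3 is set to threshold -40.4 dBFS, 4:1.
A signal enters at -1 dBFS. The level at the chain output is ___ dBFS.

-39.05625 dBFS

Stage 1: overshoot 40 dB → 40/8 = 5 dB → -36 dBFS.
Stage 2: overshoot 4.4 dB → 4.4/3.2 = 1.375 dB → -39.025 dBFS; +4 dB make-up → -35.025 dBFS.
Stage 3: -35.025 dBFS is 5.375 dB over -40.4 dBFS; at 4:1 that becomes 1.34375 dB over, giving -39.05625 dBFS.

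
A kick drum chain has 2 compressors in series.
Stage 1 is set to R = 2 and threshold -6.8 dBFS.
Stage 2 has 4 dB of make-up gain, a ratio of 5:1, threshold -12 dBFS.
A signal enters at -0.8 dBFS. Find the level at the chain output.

Stage 1: overshoot 6 dB → 6/2 = 3 dB → -3.8 dBFS.
Stage 2: overshoot 8.2 dB → 8.2/5 = 1.64 dB → -10.36 dBFS; +4 dB make-up → -6.36 dBFS.

-6.36 dBFS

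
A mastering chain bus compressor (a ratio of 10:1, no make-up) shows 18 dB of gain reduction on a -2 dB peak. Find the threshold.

-22 dB

Gain reduction = -2 − (-20) = 18 dB; output overshoot = GR / (R − 1) = 18 / 9 = 2 dB.
Threshold = output − output overshoot = -20 − 2 = -22 dB.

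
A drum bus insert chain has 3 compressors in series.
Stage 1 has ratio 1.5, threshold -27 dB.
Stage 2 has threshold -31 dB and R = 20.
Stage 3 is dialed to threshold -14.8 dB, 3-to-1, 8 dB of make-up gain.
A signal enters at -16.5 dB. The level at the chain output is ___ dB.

Stage 1: overshoot 10.5 dB → 10.5/1.5 = 7 dB → -20 dB.
Stage 2: 11 dB above -31 dB, reduced 20:1 to 0.55 dB above → -30.45 dB.
Stage 3: below threshold (-30.45 ≤ -14.8); passes unchanged; make-up brings it to -22.45 dB.

-22.45 dB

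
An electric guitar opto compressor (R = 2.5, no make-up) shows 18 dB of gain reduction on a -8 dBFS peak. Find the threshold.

Input is 30 dB above T (since output overshoot × R = input overshoot: (-26 − T)·2.5 = -8 − T gives T = -38 dBFS).
Check: -38 + (-8 − (-38))/2.5 = -38 + 12 = -26 dBFS. ✓

-38 dBFS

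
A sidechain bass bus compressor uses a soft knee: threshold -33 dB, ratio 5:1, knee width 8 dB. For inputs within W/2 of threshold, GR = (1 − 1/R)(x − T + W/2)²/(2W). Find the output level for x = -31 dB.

-32.8 dB

x − T + W/2 = -31 − (-33) + 4 = 6.
GR = (1 − 1/5) × 6² / 16 = 0.8 × 36 / 16 = 1.8 dB.
Output = -31 − 1.8 = -32.8 dB.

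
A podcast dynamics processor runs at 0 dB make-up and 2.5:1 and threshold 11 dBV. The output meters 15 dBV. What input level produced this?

Post-compression overshoot = 15 − 11 = 4 dB.
Input overshoot = R × output overshoot = 10 dB → input = 11 + 10 = 21 dBV.

21 dBV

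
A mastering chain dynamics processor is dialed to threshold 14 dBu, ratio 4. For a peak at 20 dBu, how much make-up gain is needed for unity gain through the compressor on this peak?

4.5 dB

The peak compresses to 14 + 6/4 = 15.5 dBu.
To reach 20 dBu requires 20 − 15.5 = 4.5 dB of make-up.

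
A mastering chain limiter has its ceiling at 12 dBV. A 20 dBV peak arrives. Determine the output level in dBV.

The limiter clamps the peak to its 12 dBV ceiling.

12 dBV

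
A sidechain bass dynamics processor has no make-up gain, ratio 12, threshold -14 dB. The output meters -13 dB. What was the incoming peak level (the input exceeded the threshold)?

That's 1 dB above the -14 dB threshold.
Undo the ratio: input overshoot = 1 × 12 = 12 dB, giving input = -2 dB.

-2 dB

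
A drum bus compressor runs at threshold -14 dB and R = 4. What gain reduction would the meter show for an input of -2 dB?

9 dB

The signal is 12 dB above threshold.
At 4:1, output sits 12/4 = 3 dB above threshold.
Gain reduction = 12 − 3 = 9 dB.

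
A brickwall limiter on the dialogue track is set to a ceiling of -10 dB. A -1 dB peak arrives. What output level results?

-10 dB

The limiter clamps the peak to its -10 dB ceiling.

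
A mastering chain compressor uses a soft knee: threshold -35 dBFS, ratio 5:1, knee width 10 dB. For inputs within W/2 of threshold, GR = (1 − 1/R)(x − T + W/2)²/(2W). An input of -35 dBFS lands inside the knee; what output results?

x − T + W/2 = -35 − (-35) + 5 = 5.
GR = (1 − 1/5) × 5² / 20 = 0.8 × 25 / 20 = 1 dB.
Output = -35 − 1 = -36 dBFS.

-36 dBFS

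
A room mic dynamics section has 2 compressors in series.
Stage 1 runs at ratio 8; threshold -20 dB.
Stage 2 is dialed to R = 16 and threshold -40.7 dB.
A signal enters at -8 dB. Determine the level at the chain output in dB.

-39.3125 dB

Stage 1: 12 dB above -20 dB, reduced 8:1 to 1.5 dB above → -18.5 dB.
Stage 2: overshoot 22.2 dB → 22.2/16 = 1.3875 dB → -39.3125 dB.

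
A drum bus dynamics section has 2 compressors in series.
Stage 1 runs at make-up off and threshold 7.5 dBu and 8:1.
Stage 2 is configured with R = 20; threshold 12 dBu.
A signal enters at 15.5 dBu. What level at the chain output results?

8.5 dBu

Stage 1: overshoot 8 dB → 8/8 = 1 dB → 8.5 dBu.
Stage 2: below threshold (8.5 ≤ 12); passes unchanged; output 8.5 dBu.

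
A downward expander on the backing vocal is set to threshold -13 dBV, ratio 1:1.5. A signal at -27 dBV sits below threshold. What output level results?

-34 dBV

Below threshold, a 1:1.5 expander applies gain = (1.5−1)×(T − x) of attenuation.
(1.5−1) × 14 = 7 dB, so output = -27 − 7 = -34 dBV.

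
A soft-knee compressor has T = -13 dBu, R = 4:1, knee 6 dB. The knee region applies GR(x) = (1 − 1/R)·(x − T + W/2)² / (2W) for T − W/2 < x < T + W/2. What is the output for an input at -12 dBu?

x − T + W/2 = -12 − (-13) + 3 = 4.
GR = (1 − 1/4) × 4² / 12 = 0.75 × 16 / 12 = 1 dB.
Output = -12 − 1 = -13 dBu.

-13 dBu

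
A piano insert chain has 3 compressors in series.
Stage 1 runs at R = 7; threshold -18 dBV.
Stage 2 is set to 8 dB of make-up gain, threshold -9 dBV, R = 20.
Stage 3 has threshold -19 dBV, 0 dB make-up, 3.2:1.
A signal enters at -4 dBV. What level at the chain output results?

-15.5625 dBV

Stage 1: 14 dB above -18 dBV, reduced 7:1 to 2 dB above → -16 dBV.
Stage 2: below threshold (-16 ≤ -9); passes unchanged; make-up brings it to -8 dBV.
Stage 3: -8 dBV is 11 dB over -19 dBV; at 3.2:1 that becomes 3.4375 dB over, giving -15.5625 dBV.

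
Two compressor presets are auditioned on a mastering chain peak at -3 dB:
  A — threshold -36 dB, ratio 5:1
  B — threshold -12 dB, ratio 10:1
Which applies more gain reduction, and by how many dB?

A, by 18.3 dB

A: 33 dB over, compressed to 6.6 dB over, so 26.4 dB of GR.
B: 9 dB over, compressed to 0.9 dB over, so 8.1 dB of GR.
A applies 18.3 dB more gain reduction.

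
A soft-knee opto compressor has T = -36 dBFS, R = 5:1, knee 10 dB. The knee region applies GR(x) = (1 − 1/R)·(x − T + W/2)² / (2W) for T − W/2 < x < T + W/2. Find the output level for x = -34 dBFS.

-35.96 dBFS

x − T + W/2 = -34 − (-36) + 5 = 7.
GR = (1 − 1/5) × 7² / 20 = 0.8 × 49 / 20 = 1.96 dB.
Output = -34 − 1.96 = -35.96 dBFS.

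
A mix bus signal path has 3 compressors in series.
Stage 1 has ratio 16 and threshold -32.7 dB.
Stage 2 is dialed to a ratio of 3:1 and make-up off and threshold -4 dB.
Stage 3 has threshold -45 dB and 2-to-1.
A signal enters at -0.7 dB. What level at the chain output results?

Stage 1: overshoot 32 dB → 32/16 = 2 dB → -30.7 dB.
Stage 2: -30.7 dB is at or below the -4 dB threshold — no compression; output -30.7 dB.
Stage 3: overshoot 14.3 dB → 14.3/2 = 7.15 dB → -37.85 dB.

-37.85 dB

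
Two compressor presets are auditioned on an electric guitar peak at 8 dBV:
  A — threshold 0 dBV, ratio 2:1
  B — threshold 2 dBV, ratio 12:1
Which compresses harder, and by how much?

B, by 1.5 dB

A: 8 dB over, compressed to 4 dB over, so 4 dB of GR.
B: 6 dB over, compressed to 0.5 dB over, so 5.5 dB of GR.
B applies 1.5 dB more gain reduction.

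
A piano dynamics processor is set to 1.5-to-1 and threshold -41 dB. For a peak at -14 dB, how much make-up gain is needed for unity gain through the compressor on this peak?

Overshoot 27 dB → 27/1.5 = 18 dB after compression, so the compressed level is -41 + 18 = -23 dB.
Make-up = target − compressed = -14 − (-23) = 9 dB.

9 dB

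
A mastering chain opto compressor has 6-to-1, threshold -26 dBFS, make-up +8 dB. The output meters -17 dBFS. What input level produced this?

-20 dBFS

Remove make-up: -17 − 8 = -25 dBFS.
That's 1 dB above the -26 dBFS threshold.
Input overshoot = R × output overshoot = 6 dB → input = -26 + 6 = -20 dBFS.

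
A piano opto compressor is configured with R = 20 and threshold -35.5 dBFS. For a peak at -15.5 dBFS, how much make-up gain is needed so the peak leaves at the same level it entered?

19 dB

The peak compresses to -35.5 + 20/20 = -34.5 dBFS.
To reach -15.5 dBFS requires -15.5 − (-34.5) = 19 dB of make-up.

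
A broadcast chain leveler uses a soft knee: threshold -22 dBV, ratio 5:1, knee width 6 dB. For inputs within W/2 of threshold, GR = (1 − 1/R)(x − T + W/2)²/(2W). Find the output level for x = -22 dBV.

x − T + W/2 = -22 − (-22) + 3 = 3.
GR = (1 − 1/5) × 3² / 12 = 0.8 × 9 / 12 = 0.6 dB.
Output = -22 − 0.6 = -22.6 dBV.

-22.6 dBV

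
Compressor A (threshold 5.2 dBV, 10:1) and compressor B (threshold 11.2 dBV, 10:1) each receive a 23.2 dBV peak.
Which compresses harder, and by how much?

A, by 5.4 dB

A: GR = 18 − 18/10 = 16.2 dB.
B: GR = 12 − 12/10 = 10.8 dB.
Difference: 5.4 dB in favour of A.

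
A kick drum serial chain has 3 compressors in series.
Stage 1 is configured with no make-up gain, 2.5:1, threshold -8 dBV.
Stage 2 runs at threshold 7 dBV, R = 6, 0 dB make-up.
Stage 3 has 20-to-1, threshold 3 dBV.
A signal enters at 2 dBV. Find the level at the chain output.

-4 dBV

Stage 1: overshoot 10 dB → 10/2.5 = 4 dB → -4 dBV.
Stage 2: -4 dBV is at or below the 7 dBV threshold — no compression; output -4 dBV.
Stage 3: -4 dBV ≤ 3 dBV, so stage 3 doesn't engage; output -4 dBV.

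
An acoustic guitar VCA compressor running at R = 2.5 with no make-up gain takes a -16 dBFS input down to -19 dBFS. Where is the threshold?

Gain reduction = -16 − (-19) = 3 dB; output overshoot = GR / (R − 1) = 3 / 1.5 = 2 dB.
Threshold = output − output overshoot = -19 − 2 = -21 dBFS.

-21 dBFS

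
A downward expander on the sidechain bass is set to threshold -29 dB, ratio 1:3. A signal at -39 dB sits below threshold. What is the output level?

Undershoot = (-29) − (-39) = 10 dB.
At 1:3, that expands to 30 dB under threshold.
Output = -29 − 30 = -59 dB.

-59 dB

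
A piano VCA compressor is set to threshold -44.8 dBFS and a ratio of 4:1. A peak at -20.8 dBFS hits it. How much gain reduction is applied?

18 dB

The signal is 24 dB above threshold.
After 4:1 compression the overshoot becomes 24/4 = 6 dB.
GR = overshoot in − overshoot out = 24 − 6 = 18 dB.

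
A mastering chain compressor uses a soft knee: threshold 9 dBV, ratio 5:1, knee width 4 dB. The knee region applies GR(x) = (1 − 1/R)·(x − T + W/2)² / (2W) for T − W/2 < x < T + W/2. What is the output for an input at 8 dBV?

x − T + W/2 = 8 − 9 + 2 = 1.
GR = (1 − 1/5) × 1² / 8 = 0.8 × 1 / 8 = 0.1 dB.
Output = 8 − 0.1 = 7.9 dBV.

7.9 dBV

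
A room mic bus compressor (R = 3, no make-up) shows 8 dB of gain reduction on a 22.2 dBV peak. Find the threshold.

10.2 dBV

Let T be the threshold. Output overshoot = (input overshoot)/R, so 14.2 − T = (22.2 − T)/3.
3·(14.2 − T) = 22.2 − T → 2·T = 42.6 − 22.2 = 20.4.
T = 20.4/2 = 10.2 dBV.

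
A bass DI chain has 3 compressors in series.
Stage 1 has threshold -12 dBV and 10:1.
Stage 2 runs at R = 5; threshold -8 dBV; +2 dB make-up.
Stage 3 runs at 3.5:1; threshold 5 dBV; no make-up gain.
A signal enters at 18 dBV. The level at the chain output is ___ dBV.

Stage 1: 18 dBV is 30 dB over -12 dBV; at 10:1 that becomes 3 dB over, giving -9 dBV.
Stage 2: -9 dBV ≤ -8 dBV, so stage 2 doesn't engage; make-up brings it to -7 dBV.
Stage 3: below threshold (-7 ≤ 5); passes unchanged; output -7 dBV.

-7 dBV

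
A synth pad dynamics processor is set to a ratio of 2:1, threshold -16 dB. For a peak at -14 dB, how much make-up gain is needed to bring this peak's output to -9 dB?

Without make-up, output = threshold + overshoot/2 = -16 + 1 = -15 dB.
Gap to target: 6 dB.

6 dB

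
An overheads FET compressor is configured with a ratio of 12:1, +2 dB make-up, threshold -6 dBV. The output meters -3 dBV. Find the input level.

Before make-up, the level was -3 − 2 = -5 dBV.
That's 1 dB above the -6 dBV threshold.
Input overshoot = R × output overshoot = 12 dB → input = -6 + 12 = 6 dBV.

6 dBV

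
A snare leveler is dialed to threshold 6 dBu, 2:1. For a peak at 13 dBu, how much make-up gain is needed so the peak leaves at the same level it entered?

3.5 dB

Without make-up, output = threshold + overshoot/2 = 6 + 3.5 = 9.5 dBu.
Gap to target: 3.5 dB.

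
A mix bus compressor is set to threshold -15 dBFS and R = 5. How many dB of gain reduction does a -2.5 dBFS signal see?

10 dB

The signal is 12.5 dB above threshold.
At 5:1, output sits 12.5/5 = 2.5 dB above threshold.
Gain reduction = 12.5 − 2.5 = 10 dB.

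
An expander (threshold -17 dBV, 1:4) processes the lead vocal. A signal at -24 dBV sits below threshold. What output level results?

Below threshold, a 1:4 expander applies gain = (4−1)×(T − x) of attenuation.
(4−1) × 7 = 21 dB, so output = -24 − 21 = -45 dBV.

-45 dBV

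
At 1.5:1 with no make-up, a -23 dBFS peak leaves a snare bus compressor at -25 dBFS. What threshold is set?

-29 dBFS

Input is 6 dB above T (since output overshoot × R = input overshoot: (-25 − T)·1.5 = -23 − T gives T = -29 dBFS).
Check: -29 + (-23 − (-29))/1.5 = -29 + 4 = -25 dBFS. ✓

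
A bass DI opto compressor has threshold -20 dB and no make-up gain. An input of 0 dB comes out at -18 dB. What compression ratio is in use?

10:1

Input overshoot = 0 − (-20) = 20 dB; output overshoot = -18 − (-20) = 2 dB.
Ratio = 20 / 2 = 10.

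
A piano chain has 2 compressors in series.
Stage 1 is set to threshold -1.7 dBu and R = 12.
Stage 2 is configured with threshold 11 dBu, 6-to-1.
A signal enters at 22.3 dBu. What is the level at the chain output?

Stage 1: 24 dB above -1.7 dBu, reduced 12:1 to 2 dB above → 0.3 dBu.
Stage 2: below threshold (0.3 ≤ 11); passes unchanged; output 0.3 dBu.

0.3 dBu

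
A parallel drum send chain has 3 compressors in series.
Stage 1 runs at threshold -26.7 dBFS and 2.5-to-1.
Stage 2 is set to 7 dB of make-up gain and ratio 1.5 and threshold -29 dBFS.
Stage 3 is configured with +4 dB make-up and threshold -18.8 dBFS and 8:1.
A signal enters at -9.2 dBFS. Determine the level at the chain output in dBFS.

Stage 1: 17.5 dB above -26.7 dBFS, reduced 2.5:1 to 7 dB above → -19.7 dBFS.
Stage 2: overshoot 9.3 dB → 9.3/1.5 = 6.2 dB → -22.8 dBFS; +7 dB make-up → -15.8 dBFS.
Stage 3: 3 dB above -18.8 dBFS, reduced 8:1 to 0.375 dB above → -18.425 dBFS; +4 dB make-up → -14.425 dBFS.

-14.425 dBFS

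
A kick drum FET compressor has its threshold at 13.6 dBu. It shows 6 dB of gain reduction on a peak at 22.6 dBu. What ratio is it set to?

3:1

Input overshoot = 22.6 − 13.6 = 9 dB.
Output overshoot = 9 − 6 = 3 dB.
Ratio = input overshoot / output overshoot = 9 / 3 = 3.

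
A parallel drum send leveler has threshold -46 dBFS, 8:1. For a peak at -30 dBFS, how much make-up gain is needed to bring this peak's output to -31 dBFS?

Overshoot 16 dB → 16/8 = 2 dB after compression, so the compressed level is -46 + 2 = -44 dBFS.
Make-up = target − compressed = -31 − (-44) = 13 dB.

13 dB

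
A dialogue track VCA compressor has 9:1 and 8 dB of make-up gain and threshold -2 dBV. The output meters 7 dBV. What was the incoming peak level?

7 dBV

Before make-up, the level was 7 − 8 = -1 dBV.
That's 1 dB above the -2 dBV threshold.
Undo the ratio: input overshoot = 1 × 9 = 9 dB, giving input = 7 dBV.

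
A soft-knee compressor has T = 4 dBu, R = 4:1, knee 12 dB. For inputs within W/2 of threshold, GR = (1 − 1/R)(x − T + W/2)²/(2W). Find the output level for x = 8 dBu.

4.875 dBu

x − T + W/2 = 8 − 4 + 6 = 10.
GR = (1 − 1/4) × 10² / 24 = 0.75 × 100 / 24 = 3.125 dB.
Output = 8 − 3.125 = 4.875 dBu.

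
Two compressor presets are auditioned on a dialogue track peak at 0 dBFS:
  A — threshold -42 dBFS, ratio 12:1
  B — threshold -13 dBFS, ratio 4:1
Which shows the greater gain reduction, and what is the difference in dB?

A: 42 dB over, compressed to 3.5 dB over, so 38.5 dB of GR.
B: 13 dB over, compressed to 3.25 dB over, so 9.75 dB of GR.
A reduces 28.75 dB more.

A, by 28.75 dB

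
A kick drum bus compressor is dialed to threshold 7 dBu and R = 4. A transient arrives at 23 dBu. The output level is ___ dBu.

23 dBu sits 16 dB over threshold.
At 4:1 the overshoot is divided by 4, leaving 4 dB above threshold.
Output = 7 + 4 = 11 dBu.

11 dBu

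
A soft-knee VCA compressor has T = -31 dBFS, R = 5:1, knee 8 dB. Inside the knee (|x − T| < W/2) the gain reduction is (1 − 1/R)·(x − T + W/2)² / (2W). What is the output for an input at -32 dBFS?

x − T + W/2 = -32 − (-31) + 4 = 3.
GR = (1 − 1/5) × 3² / 16 = 0.8 × 9 / 16 = 0.45 dB.
Output = -32 − 0.45 = -32.45 dBFS.

-32.45 dBFS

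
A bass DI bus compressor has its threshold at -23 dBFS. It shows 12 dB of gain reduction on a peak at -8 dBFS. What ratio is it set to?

5:1

Input overshoot = -8 − (-23) = 15 dB.
Output overshoot = 15 − 12 = 3 dB.
Ratio = input overshoot / output overshoot = 15 / 3 = 5.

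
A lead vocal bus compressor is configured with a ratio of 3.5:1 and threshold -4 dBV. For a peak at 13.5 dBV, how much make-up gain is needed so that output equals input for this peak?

12.5 dB

Overshoot 17.5 dB → 17.5/3.5 = 5 dB after compression, so the compressed level is -4 + 5 = 1 dBV.
Make-up = target − compressed = 13.5 − 1 = 12.5 dB.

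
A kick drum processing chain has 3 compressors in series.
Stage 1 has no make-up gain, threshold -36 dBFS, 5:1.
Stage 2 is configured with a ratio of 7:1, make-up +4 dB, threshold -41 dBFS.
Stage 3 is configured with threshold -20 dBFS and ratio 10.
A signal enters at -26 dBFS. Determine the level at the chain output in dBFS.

Stage 1: 10 dB above -36 dBFS, reduced 5:1 to 2 dB above → -34 dBFS.
Stage 2: -34 dBFS is 7 dB over -41 dBFS; at 7:1 that becomes 1 dB over, giving -40 dBFS; +4 dB make-up → -36 dBFS.
Stage 3: below threshold (-36 ≤ -20); passes unchanged; output -36 dBFS.

-36 dBFS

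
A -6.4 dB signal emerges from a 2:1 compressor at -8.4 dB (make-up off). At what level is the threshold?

Gain reduction = -6.4 − (-8.4) = 2 dB; output overshoot = GR / (R − 1) = 2 / 1 = 2 dB.
Threshold = output − output overshoot = -8.4 − 2 = -10.4 dB.

-10.4 dB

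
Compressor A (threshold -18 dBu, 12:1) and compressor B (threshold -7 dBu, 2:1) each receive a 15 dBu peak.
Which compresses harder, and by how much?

A: GR = 33 − 33/12 = 30.25 dB.
B: GR = 22 − 22/2 = 11 dB.
Difference: 19.25 dB in favour of A.

A, by 19.25 dB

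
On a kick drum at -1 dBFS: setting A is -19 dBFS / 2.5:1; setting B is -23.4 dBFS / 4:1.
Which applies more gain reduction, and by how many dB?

A: GR = 18 − 18/2.5 = 10.8 dB.
B: GR = 22.4 − 22.4/4 = 16.8 dB.
B applies 6 dB more gain reduction.

B, by 6 dB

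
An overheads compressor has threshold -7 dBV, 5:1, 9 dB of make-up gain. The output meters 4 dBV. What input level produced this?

3 dBV

Before make-up, the level was 4 − 9 = -5 dBV.
Post-compression overshoot = -5 − (-7) = 2 dB.
Input overshoot = R × output overshoot = 10 dB → input = -7 + 10 = 3 dBV.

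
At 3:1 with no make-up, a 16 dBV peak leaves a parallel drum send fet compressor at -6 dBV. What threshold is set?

-17 dBV

Input is 33 dB above T (since output overshoot × R = input overshoot: (-6 − T)·3 = 16 − T gives T = -17 dBV).
Check: -17 + (16 − (-17))/3 = -17 + 11 = -6 dBV. ✓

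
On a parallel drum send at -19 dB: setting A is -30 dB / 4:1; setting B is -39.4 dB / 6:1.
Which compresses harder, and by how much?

A: overshoot 11 dB → output overshoot 2.75 dB → GR 8.25 dB.
B: overshoot 20.4 dB → output overshoot 3.4 dB → GR 17 dB.
B reduces 8.75 dB more.

B, by 8.75 dB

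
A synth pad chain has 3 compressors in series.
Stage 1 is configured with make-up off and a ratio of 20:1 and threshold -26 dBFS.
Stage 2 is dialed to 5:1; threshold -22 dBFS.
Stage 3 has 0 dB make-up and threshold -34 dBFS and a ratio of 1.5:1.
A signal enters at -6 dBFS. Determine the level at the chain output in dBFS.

-28 dBFS

Stage 1: -6 dBFS is 20 dB over -26 dBFS; at 20:1 that becomes 1 dB over, giving -25 dBFS.
Stage 2: -25 dBFS ≤ -22 dBFS, so stage 2 doesn't engage; output -25 dBFS.
Stage 3: -25 dBFS is 9 dB over -34 dBFS; at 1.5:1 that becomes 6 dB over, giving -28 dBFS.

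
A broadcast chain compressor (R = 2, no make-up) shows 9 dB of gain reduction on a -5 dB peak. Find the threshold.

-23 dB

Input is 18 dB above T (since output overshoot × R = input overshoot: (-14 − T)·2 = -5 − T gives T = -23 dB).
Check: -23 + (-5 − (-23))/2 = -23 + 9 = -14 dB. ✓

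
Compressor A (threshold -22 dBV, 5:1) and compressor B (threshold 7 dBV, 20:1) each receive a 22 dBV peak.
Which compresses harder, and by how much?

A: GR = 44 − 44/5 = 35.2 dB.
B: GR = 15 − 15/20 = 14.25 dB.
Difference: 20.95 dB in favour of A.

A, by 20.95 dB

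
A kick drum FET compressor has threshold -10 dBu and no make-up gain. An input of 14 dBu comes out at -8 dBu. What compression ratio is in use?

12:1

Input overshoot = 14 − (-10) = 24 dB; output overshoot = -8 − (-10) = 2 dB.
Ratio = 24 / 2 = 12.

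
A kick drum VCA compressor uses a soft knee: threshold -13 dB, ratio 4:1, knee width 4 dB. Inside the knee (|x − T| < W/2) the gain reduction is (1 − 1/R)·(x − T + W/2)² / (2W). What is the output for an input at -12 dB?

x − T + W/2 = -12 − (-13) + 2 = 3.
GR = (1 − 1/4) × 3² / 8 = 0.75 × 9 / 8 = 0.84375 dB.
Output = -12 − 0.84375 = -12.84375 dB.

-12.84375 dB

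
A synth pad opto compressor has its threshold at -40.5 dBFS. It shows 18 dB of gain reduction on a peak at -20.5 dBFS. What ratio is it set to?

10:1

Input overshoot = -20.5 − (-40.5) = 20 dB.
Output overshoot = 20 − 18 = 2 dB.
Ratio = input overshoot / output overshoot = 20 / 2 = 10.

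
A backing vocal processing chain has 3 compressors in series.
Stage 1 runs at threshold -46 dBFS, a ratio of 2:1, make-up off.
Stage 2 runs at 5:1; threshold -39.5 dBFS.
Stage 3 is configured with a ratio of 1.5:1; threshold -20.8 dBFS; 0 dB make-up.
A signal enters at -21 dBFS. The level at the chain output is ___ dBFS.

-38.3 dBFS

Stage 1: overshoot 25 dB → 25/2 = 12.5 dB → -33.5 dBFS.
Stage 2: overshoot 6 dB → 6/5 = 1.2 dB → -38.3 dBFS.
Stage 3: -38.3 dBFS ≤ -20.8 dBFS, so stage 3 doesn't engage; output -38.3 dBFS.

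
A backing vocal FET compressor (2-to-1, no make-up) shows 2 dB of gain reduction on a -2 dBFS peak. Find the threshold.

Input is 4 dB above T (since output overshoot × R = input overshoot: (-4 − T)·2 = -2 − T gives T = -6 dBFS).
Check: -6 + (-2 − (-6))/2 = -6 + 2 = -4 dBFS. ✓

-6 dBFS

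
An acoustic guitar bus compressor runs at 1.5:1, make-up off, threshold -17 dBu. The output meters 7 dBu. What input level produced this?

19 dBu

The compressed level sits 7 − (-17) = 24 dB over threshold.
Undo the ratio: input overshoot = 24 × 1.5 = 36 dB, giving input = 19 dBu.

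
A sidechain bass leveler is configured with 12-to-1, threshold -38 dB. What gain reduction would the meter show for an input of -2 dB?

-2 dB exceeds the threshold by 36 dB.
A 12:1 ratio leaves 3 dB of that excess.
So the signal is attenuated by 36 − 3 = 33 dB.

33 dB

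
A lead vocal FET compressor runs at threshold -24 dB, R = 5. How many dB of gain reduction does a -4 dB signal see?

The signal is 20 dB above threshold.
A 5:1 ratio leaves 4 dB of that excess.
Gain reduction = 20 − 4 = 16 dB.

16 dB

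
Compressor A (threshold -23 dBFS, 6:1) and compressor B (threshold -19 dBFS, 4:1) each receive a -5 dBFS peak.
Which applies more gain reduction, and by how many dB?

A, by 4.5 dB

A: GR = 18 − 18/6 = 15 dB.
B: GR = 14 − 14/4 = 10.5 dB.
A applies 4.5 dB more gain reduction.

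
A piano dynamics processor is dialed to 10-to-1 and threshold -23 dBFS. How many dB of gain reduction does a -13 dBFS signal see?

Overshoot = -13 − (-23) = 10 dB.
After 10:1 compression the overshoot becomes 10/10 = 1 dB.
So the signal is attenuated by 10 − 1 = 9 dB.

9 dB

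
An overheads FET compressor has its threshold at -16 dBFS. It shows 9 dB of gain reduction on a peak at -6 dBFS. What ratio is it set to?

10:1

Input overshoot = -6 − (-16) = 10 dB.
Output overshoot = 10 − 9 = 1 dB.
Ratio = input overshoot / output overshoot = 10 / 1 = 10.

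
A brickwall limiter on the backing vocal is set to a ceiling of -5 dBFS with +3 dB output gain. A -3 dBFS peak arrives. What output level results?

At ∞:1, everything above -5 dBFS is held at the ceiling.
Output gain then adds 3 dB: -5 + 3 = -2 dBFS.

-2 dBFS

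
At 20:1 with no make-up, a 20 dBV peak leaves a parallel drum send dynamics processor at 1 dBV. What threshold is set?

0 dBV

Input is 20 dB above T (since output overshoot × R = input overshoot: (1 − T)·20 = 20 − T gives T = 0 dBV).
Check: 0 + (20 − 0)/20 = 0 + 1 = 1 dBV. ✓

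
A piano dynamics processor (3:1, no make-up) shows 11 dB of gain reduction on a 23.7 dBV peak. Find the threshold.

Let T be the threshold. Output overshoot = (input overshoot)/R, so 12.7 − T = (23.7 − T)/3.
3·(12.7 − T) = 23.7 − T → 2·T = 38.1 − 23.7 = 14.4.
T = 14.4/2 = 7.2 dBV.

7.2 dBV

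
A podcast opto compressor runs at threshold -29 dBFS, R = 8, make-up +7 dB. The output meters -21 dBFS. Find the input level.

Remove make-up: -21 − 7 = -28 dBFS.
Post-compression overshoot = -28 − (-29) = 1 dB.
Before 8:1 compression the overshoot was 1 × 8 = 8 dB, so input = -29 + 8 = -21 dBFS.

-21 dBFS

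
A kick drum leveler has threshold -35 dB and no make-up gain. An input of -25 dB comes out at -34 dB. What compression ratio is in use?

Input overshoot = -25 − (-35) = 10 dB; output overshoot = -34 − (-35) = 1 dB.
Ratio = 10 / 1 = 10.

10:1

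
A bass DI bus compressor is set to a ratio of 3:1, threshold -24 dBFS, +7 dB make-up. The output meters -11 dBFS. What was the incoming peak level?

Stripping the +7 dB make-up gives -18 dBFS at the gain stage.
That's 6 dB above the -24 dBFS threshold.
Input overshoot = R × output overshoot = 18 dB → input = -24 + 18 = -6 dBFS.

-6 dBFS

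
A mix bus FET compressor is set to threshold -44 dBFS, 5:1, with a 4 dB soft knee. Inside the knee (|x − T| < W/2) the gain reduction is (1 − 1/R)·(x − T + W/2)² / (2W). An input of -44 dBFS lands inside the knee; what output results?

-44.4 dBFS

x − T + W/2 = -44 − (-44) + 2 = 2.
GR = (1 − 1/5) × 2² / 8 = 0.8 × 4 / 8 = 0.4 dB.
Output = -44 − 0.4 = -44.4 dBFS.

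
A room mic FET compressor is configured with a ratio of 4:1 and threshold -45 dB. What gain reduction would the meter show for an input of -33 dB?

The signal is 12 dB above threshold.
At 4:1, output sits 12/4 = 3 dB above threshold.
Gain reduction = 12 − 3 = 9 dB.

9 dB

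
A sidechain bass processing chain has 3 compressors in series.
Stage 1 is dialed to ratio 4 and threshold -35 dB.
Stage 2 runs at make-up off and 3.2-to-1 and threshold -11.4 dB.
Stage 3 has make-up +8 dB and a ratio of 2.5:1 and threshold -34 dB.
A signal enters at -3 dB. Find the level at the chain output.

-23.2 dB

Stage 1: -3 dB is 32 dB over -35 dB; at 4:1 that becomes 8 dB over, giving -27 dB.
Stage 2: -27 dB is at or below the -11.4 dB threshold — no compression; output -27 dB.
Stage 3: -27 dB is 7 dB over -34 dB; at 2.5:1 that becomes 2.8 dB over, giving -31.2 dB; +8 dB make-up → -23.2 dB.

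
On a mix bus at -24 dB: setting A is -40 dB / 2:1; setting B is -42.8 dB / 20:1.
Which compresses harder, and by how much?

B, by 9.86 dB

A: 16 dB over, compressed to 8 dB over, so 8 dB of GR.
B: 18.8 dB over, compressed to 0.94 dB over, so 17.86 dB of GR.
Difference: 9.86 dB in favour of B.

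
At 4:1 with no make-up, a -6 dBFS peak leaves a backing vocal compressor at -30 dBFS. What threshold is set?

-38 dBFS

Gain reduction = -6 − (-30) = 24 dB; output overshoot = GR / (R − 1) = 24 / 3 = 8 dB.
Threshold = output − output overshoot = -30 − 8 = -38 dBFS.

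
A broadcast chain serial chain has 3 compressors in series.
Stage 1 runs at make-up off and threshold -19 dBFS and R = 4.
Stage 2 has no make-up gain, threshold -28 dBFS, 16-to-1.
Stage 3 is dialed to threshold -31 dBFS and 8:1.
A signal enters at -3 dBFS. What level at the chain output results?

Stage 1: overshoot 16 dB → 16/4 = 4 dB → -15 dBFS.
Stage 2: -15 dBFS is 13 dB over -28 dBFS; at 16:1 that becomes 0.8125 dB over, giving -27.1875 dBFS.
Stage 3: 3.8125 dB above -31 dBFS, reduced 8:1 to 0.476562 dB above → -30.523438 dBFS.

-30.523438 dBFS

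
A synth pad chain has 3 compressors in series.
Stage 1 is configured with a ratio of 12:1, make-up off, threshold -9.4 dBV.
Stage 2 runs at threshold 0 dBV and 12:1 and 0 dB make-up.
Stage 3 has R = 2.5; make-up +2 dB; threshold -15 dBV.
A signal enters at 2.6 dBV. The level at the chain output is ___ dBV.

Stage 1: overshoot 12 dB → 12/12 = 1 dB → -8.4 dBV.
Stage 2: below threshold (-8.4 ≤ 0); passes unchanged; output -8.4 dBV.
Stage 3: overshoot 6.6 dB → 6.6/2.5 = 2.64 dB → -12.36 dBV; +2 dB make-up → -10.36 dBV.

-10.36 dBV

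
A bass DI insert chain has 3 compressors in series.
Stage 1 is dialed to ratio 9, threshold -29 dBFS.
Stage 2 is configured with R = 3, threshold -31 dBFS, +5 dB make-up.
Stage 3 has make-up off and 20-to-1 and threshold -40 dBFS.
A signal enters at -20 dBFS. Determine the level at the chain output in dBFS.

-39.25 dBFS

Stage 1: overshoot 9 dB → 9/9 = 1 dB → -28 dBFS.
Stage 2: -28 dBFS is 3 dB over -31 dBFS; at 3:1 that becomes 1 dB over, giving -30 dBFS; +5 dB make-up → -25 dBFS.
Stage 3: -25 dBFS is 15 dB over -40 dBFS; at 20:1 that becomes 0.75 dB over, giving -39.25 dBFS.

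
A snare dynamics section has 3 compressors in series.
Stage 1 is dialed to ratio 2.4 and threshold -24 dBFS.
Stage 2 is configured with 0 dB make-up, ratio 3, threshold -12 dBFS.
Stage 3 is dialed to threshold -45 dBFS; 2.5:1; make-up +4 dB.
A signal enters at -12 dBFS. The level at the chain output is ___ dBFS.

Stage 1: overshoot 12 dB → 12/2.4 = 5 dB → -19 dBFS.
Stage 2: -19 dBFS is at or below the -12 dBFS threshold — no compression; output -19 dBFS.
Stage 3: -19 dBFS is 26 dB over -45 dBFS; at 2.5:1 that becomes 10.4 dB over, giving -34.6 dBFS; +4 dB make-up → -30.6 dBFS.

-30.6 dBFS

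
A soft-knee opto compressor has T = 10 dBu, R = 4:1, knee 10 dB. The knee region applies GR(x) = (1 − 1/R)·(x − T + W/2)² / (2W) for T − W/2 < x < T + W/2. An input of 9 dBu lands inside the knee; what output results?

x − T + W/2 = 9 − 10 + 5 = 4.
GR = (1 − 1/4) × 4² / 20 = 0.75 × 16 / 20 = 0.6 dB.
Output = 9 − 0.6 = 8.4 dBu.

8.4 dBu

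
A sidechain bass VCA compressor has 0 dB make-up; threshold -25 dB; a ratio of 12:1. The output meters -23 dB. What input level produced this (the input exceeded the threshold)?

-1 dB

The compressed level sits -23 − (-25) = 2 dB over threshold.
Before 12:1 compression the overshoot was 2 × 12 = 24 dB, so input = -25 + 24 = -1 dB.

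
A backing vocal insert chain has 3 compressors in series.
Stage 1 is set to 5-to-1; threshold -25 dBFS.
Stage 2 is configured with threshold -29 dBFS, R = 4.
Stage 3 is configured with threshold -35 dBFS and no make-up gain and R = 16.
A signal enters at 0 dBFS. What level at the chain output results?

-34.484375 dBFS

Stage 1: overshoot 25 dB → 25/5 = 5 dB → -20 dBFS.
Stage 2: 9 dB above -29 dBFS, reduced 4:1 to 2.25 dB above → -26.75 dBFS.
Stage 3: -26.75 dBFS is 8.25 dB over -35 dBFS; at 16:1 that becomes 0.515625 dB over, giving -34.484375 dBFS.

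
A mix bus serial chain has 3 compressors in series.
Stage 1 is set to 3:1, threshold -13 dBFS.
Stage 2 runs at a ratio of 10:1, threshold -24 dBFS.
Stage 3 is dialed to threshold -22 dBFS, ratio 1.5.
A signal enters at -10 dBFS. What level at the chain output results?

-22.8 dBFS

Stage 1: overshoot 3 dB → 3/3 = 1 dB → -12 dBFS.
Stage 2: 12 dB above -24 dBFS, reduced 10:1 to 1.2 dB above → -22.8 dBFS.
Stage 3: below threshold (-22.8 ≤ -22); passes unchanged; output -22.8 dBFS.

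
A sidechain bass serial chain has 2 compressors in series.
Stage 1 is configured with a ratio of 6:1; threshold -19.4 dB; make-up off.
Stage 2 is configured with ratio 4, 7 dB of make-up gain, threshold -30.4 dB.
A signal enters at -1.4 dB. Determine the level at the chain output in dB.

Stage 1: -1.4 dB is 18 dB over -19.4 dB; at 6:1 that becomes 3 dB over, giving -16.4 dB.
Stage 2: -16.4 dB is 14 dB over -30.4 dB; at 4:1 that becomes 3.5 dB over, giving -26.9 dB; +7 dB make-up → -19.9 dB.

-19.9 dB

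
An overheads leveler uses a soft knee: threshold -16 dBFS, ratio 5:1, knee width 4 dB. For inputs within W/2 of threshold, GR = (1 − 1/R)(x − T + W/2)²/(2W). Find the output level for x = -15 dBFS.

x − T + W/2 = -15 − (-16) + 2 = 3.
GR = (1 − 1/5) × 3² / 8 = 0.8 × 9 / 8 = 0.9 dB.
Output = -15 − 0.9 = -15.9 dBFS.

-15.9 dBFS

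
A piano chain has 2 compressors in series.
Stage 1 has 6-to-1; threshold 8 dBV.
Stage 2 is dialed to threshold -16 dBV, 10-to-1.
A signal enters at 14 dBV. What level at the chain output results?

-13.5 dBV

Stage 1: overshoot 6 dB → 6/6 = 1 dB → 9 dBV.
Stage 2: 9 dBV is 25 dB over -16 dBV; at 10:1 that becomes 2.5 dB over, giving -13.5 dBV.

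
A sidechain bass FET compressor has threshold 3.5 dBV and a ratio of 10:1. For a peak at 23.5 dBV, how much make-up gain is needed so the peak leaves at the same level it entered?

The peak compresses to 3.5 + 20/10 = 5.5 dBV.
To reach 23.5 dBV requires 23.5 − 5.5 = 18 dB of make-up.

18 dB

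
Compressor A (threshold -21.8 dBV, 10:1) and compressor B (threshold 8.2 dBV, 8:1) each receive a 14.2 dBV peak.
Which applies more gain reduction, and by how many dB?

A: GR = 36 − 36/10 = 32.4 dB.
B: GR = 6 − 6/8 = 5.25 dB.
Difference: 27.15 dB in favour of A.

A, by 27.15 dB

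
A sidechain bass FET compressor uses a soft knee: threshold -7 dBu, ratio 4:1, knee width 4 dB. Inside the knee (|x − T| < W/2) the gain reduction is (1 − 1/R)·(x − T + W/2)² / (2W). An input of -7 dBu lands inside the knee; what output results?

-7.375 dBu

x − T + W/2 = -7 − (-7) + 2 = 2.
GR = (1 − 1/4) × 2² / 8 = 0.75 × 4 / 8 = 0.375 dB.
Output = -7 − 0.375 = -7.375 dBu.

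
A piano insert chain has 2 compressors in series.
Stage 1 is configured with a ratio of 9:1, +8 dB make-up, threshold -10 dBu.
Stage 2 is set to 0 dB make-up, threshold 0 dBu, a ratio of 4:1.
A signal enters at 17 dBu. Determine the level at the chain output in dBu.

0.25 dBu

Stage 1: overshoot 27 dB → 27/9 = 3 dB → -7 dBu; +8 dB make-up → 1 dBu.
Stage 2: overshoot 1 dB → 1/4 = 0.25 dB → 0.25 dBu.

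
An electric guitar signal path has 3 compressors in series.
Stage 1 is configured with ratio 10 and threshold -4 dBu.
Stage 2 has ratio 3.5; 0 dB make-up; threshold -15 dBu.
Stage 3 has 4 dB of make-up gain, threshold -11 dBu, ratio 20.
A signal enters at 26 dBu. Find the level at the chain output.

Stage 1: 26 dBu is 30 dB over -4 dBu; at 10:1 that becomes 3 dB over, giving -1 dBu.
Stage 2: overshoot 14 dB → 14/3.5 = 4 dB → -11 dBu.
Stage 3: below threshold (-11 ≤ -11); passes unchanged; make-up brings it to -7 dBu.

-7 dBu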